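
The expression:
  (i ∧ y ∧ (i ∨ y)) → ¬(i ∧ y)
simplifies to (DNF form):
¬i ∨ ¬y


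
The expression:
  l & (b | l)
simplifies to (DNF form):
l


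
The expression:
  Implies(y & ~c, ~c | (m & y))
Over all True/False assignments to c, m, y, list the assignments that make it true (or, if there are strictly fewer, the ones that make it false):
is always true.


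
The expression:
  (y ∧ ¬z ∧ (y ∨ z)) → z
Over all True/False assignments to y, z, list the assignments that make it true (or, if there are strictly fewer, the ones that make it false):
is false only for:
  y=True, z=False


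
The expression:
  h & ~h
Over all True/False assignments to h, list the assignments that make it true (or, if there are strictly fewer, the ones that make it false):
is never true.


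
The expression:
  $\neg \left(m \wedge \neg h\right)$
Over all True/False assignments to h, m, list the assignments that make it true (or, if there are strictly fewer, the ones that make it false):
is false only for:
  h=False, m=True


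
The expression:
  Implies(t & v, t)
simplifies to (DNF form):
True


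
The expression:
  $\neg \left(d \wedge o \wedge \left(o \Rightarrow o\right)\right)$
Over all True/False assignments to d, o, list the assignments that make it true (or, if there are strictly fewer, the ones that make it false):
is false only for:
  d=True, o=True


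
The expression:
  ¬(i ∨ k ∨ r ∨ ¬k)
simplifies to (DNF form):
False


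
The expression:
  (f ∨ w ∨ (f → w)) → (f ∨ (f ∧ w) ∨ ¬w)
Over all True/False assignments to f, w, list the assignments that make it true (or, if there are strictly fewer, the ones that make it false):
is false only for:
  f=False, w=True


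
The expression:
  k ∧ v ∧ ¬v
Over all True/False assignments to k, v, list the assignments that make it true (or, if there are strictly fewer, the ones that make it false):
is never true.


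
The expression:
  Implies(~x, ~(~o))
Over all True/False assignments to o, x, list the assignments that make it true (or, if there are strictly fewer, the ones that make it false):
is false only for:
  o=False, x=False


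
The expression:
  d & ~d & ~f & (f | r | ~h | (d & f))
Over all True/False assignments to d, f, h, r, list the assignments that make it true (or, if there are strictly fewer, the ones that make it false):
is never true.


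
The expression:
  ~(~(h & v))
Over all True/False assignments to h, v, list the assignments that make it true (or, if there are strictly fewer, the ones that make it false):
is true only for:
  h=True, v=True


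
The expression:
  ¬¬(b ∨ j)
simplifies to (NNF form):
b ∨ j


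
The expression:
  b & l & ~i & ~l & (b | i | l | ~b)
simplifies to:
False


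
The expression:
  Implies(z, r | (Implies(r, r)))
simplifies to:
True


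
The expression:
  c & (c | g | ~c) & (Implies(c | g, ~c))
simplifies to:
False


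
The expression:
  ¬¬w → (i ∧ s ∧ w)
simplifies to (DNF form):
(i ∧ s) ∨ ¬w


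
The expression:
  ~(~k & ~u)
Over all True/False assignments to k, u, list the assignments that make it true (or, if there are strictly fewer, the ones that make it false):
is false only for:
  k=False, u=False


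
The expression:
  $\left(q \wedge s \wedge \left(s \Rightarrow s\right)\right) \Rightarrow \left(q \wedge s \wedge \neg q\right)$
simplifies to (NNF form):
$\neg q \vee \neg s$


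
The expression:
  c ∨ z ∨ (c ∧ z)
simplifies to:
c ∨ z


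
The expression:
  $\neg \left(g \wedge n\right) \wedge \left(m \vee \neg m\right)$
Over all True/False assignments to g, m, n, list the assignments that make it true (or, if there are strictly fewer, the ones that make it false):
is false only for:
  g=True, m=False, n=True;
  g=True, m=True, n=True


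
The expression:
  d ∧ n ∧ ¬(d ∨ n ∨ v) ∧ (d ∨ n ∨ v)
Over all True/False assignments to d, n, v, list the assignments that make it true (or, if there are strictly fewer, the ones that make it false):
is never true.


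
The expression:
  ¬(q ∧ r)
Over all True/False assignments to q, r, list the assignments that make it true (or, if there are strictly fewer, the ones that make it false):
is false only for:
  q=True, r=True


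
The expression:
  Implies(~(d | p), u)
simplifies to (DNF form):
d | p | u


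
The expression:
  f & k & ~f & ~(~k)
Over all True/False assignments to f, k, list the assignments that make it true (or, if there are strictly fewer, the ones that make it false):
is never true.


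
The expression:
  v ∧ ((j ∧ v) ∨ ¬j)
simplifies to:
v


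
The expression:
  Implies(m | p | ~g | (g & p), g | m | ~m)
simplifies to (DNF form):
True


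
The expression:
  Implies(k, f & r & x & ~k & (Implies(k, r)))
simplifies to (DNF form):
~k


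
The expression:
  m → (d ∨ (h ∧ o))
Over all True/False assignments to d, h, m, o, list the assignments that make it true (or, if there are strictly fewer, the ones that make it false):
is false only for:
  d=False, h=False, m=True, o=False;
  d=False, h=False, m=True, o=True;
  d=False, h=True, m=True, o=False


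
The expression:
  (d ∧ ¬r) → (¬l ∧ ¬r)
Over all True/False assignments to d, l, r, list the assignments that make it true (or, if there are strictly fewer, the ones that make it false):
is false only for:
  d=True, l=True, r=False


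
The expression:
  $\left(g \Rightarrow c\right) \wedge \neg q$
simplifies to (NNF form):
$\neg q \wedge \left(c \vee \neg g\right)$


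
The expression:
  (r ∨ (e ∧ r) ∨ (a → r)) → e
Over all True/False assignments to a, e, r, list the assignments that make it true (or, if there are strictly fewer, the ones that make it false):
is false only for:
  a=False, e=False, r=False;
  a=False, e=False, r=True;
  a=True, e=False, r=True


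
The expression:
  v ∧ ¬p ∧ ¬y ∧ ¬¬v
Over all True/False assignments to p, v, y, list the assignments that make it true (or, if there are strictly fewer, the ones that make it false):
is true only for:
  p=False, v=True, y=False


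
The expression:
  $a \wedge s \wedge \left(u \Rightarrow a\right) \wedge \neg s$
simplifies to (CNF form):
$\text{False}$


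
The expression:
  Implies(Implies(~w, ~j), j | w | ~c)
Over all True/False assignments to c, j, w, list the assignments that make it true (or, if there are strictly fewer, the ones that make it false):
is false only for:
  c=True, j=False, w=False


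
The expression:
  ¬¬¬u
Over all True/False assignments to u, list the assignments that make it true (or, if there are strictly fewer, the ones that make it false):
is true only for:
  u=False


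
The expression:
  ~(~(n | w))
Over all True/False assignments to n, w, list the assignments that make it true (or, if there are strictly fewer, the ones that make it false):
is false only for:
  n=False, w=False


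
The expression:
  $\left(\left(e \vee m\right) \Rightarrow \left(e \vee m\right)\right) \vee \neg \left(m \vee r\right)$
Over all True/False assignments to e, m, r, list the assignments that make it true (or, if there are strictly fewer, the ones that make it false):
is always true.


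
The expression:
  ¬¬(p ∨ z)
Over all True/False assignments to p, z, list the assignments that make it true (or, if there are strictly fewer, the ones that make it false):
is false only for:
  p=False, z=False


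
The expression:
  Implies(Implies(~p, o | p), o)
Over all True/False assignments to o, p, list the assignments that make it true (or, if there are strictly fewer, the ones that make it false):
is false only for:
  o=False, p=True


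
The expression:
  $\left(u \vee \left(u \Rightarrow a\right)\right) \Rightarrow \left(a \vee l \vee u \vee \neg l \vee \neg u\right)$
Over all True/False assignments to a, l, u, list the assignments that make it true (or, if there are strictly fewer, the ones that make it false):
is always true.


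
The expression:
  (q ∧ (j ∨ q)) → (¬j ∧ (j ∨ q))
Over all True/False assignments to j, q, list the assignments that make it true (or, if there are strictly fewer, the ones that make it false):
is false only for:
  j=True, q=True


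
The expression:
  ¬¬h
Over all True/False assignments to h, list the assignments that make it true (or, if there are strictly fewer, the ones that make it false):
is true only for:
  h=True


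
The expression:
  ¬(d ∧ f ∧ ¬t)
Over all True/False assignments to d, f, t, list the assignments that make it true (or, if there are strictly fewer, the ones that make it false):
is false only for:
  d=True, f=True, t=False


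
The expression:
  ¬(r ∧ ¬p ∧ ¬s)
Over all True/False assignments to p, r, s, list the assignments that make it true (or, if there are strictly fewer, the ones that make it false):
is false only for:
  p=False, r=True, s=False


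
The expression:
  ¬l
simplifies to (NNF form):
¬l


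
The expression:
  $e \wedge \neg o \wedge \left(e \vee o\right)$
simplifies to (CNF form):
$e \wedge \neg o$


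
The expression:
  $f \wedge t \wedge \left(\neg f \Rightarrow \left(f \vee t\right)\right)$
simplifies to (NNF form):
$f \wedge t$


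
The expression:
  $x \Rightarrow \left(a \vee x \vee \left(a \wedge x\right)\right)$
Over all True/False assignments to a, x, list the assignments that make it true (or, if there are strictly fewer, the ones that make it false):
is always true.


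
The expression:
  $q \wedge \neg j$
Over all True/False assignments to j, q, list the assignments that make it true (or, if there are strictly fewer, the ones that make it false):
is true only for:
  j=False, q=True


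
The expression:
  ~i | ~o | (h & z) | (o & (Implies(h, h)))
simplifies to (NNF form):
True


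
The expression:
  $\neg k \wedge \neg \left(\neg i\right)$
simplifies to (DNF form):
$i \wedge \neg k$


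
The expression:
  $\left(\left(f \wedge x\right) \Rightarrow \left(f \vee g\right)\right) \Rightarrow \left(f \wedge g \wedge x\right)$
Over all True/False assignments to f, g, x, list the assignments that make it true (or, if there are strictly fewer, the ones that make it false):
is true only for:
  f=True, g=True, x=True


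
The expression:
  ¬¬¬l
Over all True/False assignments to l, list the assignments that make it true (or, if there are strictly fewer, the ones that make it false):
is true only for:
  l=False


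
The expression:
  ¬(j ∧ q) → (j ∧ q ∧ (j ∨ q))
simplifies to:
j ∧ q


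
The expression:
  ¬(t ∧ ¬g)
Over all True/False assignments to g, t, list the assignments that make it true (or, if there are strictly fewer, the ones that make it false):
is false only for:
  g=False, t=True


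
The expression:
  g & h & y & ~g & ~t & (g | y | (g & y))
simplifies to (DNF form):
False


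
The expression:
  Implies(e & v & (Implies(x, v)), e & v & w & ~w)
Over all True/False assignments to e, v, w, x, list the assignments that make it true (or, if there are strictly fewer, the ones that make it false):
is false only for:
  e=True, v=True, w=False, x=False;
  e=True, v=True, w=False, x=True;
  e=True, v=True, w=True, x=False;
  e=True, v=True, w=True, x=True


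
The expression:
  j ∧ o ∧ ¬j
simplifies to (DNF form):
False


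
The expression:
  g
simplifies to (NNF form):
g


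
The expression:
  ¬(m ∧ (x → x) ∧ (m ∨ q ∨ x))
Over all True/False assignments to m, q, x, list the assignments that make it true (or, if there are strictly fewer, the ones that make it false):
is true only for:
  m=False, q=False, x=False;
  m=False, q=False, x=True;
  m=False, q=True, x=False;
  m=False, q=True, x=True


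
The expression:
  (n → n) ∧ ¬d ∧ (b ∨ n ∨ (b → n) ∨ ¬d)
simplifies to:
¬d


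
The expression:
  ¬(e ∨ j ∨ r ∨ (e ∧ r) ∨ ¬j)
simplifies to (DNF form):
False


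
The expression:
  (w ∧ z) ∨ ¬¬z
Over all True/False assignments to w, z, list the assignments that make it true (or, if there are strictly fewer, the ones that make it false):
is true only for:
  w=False, z=True;
  w=True, z=True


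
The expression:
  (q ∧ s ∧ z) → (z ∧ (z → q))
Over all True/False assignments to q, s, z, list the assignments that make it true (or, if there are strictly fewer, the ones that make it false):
is always true.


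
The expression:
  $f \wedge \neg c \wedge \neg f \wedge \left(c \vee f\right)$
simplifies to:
$\text{False}$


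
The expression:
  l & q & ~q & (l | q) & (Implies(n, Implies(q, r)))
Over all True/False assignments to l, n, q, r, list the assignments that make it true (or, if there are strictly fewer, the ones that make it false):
is never true.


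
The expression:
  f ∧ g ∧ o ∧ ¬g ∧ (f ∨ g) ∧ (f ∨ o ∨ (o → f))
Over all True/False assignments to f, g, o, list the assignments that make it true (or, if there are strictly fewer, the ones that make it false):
is never true.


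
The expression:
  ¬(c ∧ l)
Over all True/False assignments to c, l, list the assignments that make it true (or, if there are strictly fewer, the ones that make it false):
is false only for:
  c=True, l=True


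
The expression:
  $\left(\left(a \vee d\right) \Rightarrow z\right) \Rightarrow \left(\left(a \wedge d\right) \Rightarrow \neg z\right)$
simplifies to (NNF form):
$\neg a \vee \neg d \vee \neg z$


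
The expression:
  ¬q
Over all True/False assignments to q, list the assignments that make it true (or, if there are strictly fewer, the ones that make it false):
is true only for:
  q=False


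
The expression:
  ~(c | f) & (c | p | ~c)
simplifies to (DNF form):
~c & ~f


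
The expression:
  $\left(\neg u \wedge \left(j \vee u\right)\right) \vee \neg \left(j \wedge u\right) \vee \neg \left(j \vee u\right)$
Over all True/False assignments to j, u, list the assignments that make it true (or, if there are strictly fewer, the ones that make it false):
is false only for:
  j=True, u=True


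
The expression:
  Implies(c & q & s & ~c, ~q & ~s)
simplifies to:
True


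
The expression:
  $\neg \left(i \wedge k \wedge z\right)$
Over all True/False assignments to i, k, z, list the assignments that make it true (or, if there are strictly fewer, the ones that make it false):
is false only for:
  i=True, k=True, z=True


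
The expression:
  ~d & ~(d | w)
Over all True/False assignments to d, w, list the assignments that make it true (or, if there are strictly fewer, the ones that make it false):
is true only for:
  d=False, w=False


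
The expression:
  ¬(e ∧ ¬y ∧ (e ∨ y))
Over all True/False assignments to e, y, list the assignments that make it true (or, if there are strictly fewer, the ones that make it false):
is false only for:
  e=True, y=False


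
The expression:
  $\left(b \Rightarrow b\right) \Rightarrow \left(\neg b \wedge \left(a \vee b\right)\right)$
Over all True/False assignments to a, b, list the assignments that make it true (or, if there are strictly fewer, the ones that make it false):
is true only for:
  a=True, b=False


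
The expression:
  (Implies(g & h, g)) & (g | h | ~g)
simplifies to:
True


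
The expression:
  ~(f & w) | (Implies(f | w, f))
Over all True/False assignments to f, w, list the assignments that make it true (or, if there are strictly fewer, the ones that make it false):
is always true.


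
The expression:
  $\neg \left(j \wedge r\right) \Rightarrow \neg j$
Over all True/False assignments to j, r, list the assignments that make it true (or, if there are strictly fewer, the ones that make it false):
is false only for:
  j=True, r=False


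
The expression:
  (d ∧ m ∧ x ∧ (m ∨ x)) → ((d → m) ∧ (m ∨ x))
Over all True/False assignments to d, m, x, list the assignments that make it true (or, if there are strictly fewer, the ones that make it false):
is always true.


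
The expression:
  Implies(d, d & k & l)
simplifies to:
~d | (k & l)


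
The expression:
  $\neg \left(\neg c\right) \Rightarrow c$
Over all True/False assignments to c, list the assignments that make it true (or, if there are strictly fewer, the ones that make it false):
is always true.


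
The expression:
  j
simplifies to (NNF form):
j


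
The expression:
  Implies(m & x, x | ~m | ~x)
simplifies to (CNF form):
True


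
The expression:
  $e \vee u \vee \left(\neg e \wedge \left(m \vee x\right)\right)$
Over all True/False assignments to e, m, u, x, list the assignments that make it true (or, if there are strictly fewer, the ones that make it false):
is false only for:
  e=False, m=False, u=False, x=False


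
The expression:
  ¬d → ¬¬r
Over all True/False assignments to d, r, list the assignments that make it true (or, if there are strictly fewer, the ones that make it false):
is false only for:
  d=False, r=False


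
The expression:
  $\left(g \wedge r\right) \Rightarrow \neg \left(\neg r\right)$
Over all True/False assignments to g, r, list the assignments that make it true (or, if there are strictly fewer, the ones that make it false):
is always true.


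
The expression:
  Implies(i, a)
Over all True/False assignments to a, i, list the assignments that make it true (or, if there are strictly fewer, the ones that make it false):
is false only for:
  a=False, i=True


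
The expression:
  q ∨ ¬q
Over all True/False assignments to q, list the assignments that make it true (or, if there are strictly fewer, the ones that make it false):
is always true.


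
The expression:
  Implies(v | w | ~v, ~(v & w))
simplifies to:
~v | ~w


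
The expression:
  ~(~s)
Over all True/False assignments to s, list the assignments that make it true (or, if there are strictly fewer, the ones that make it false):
is true only for:
  s=True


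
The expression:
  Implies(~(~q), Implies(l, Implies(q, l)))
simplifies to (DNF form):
True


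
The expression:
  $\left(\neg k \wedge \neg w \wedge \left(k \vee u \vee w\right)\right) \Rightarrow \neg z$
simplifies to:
$k \vee w \vee \neg u \vee \neg z$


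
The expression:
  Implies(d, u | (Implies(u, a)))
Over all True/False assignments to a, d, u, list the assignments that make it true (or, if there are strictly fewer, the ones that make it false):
is always true.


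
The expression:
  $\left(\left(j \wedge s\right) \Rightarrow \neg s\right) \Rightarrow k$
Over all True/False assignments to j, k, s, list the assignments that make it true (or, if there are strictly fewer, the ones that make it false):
is false only for:
  j=False, k=False, s=False;
  j=False, k=False, s=True;
  j=True, k=False, s=False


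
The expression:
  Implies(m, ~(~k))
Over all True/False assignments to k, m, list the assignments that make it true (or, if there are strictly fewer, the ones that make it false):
is false only for:
  k=False, m=True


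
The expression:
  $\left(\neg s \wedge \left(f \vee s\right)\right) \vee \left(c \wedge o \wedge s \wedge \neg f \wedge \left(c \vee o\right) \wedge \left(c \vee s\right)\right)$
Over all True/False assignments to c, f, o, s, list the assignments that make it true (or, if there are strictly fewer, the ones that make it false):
is true only for:
  c=False, f=True, o=False, s=False;
  c=False, f=True, o=True, s=False;
  c=True, f=False, o=True, s=True;
  c=True, f=True, o=False, s=False;
  c=True, f=True, o=True, s=False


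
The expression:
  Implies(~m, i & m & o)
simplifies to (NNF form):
m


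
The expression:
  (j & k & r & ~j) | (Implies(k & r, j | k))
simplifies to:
True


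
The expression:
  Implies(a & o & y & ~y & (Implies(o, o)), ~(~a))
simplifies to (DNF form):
True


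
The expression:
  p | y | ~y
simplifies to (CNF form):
True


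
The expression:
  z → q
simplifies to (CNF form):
q ∨ ¬z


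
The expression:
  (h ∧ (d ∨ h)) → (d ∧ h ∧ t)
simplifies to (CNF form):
(d ∨ ¬h) ∧ (t ∨ ¬h)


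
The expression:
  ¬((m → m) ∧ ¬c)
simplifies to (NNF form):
c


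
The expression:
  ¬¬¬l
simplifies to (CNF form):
¬l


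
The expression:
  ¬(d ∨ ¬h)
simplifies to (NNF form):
h ∧ ¬d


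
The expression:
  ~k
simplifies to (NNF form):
~k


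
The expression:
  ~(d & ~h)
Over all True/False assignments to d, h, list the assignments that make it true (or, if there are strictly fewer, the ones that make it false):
is false only for:
  d=True, h=False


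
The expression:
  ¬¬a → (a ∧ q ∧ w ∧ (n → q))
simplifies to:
(q ∧ w) ∨ ¬a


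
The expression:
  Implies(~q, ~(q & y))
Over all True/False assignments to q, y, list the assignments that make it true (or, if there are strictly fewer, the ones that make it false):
is always true.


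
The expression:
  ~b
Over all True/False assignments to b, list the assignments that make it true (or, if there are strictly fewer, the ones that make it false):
is true only for:
  b=False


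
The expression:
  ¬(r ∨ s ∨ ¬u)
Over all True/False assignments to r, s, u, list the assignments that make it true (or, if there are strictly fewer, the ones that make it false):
is true only for:
  r=False, s=False, u=True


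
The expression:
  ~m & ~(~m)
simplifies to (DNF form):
False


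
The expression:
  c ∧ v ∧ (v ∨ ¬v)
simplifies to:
c ∧ v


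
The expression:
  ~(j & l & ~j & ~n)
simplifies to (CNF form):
True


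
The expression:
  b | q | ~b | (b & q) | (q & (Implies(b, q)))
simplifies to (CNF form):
True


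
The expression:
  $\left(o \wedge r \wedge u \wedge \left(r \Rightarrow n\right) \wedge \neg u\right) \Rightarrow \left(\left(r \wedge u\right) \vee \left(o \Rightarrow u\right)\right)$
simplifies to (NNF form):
$\text{True}$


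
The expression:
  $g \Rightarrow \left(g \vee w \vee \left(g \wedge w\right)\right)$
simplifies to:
$\text{True}$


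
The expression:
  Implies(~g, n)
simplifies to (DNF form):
g | n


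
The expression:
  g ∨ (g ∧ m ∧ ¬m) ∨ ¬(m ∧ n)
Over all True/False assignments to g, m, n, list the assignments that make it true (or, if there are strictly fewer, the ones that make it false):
is false only for:
  g=False, m=True, n=True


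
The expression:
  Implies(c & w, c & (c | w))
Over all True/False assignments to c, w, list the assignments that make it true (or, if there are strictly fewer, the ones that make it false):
is always true.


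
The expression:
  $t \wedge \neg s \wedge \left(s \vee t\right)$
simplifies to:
$t \wedge \neg s$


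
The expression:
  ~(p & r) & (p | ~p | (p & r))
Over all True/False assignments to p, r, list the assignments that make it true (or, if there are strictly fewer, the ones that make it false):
is false only for:
  p=True, r=True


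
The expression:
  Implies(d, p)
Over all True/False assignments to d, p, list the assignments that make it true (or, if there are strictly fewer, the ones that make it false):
is false only for:
  d=True, p=False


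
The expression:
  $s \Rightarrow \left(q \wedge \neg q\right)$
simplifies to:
$\neg s$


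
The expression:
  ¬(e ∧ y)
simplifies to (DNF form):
¬e ∨ ¬y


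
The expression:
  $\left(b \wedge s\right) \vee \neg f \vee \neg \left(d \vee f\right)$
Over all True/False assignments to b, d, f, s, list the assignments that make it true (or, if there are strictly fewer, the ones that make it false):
is false only for:
  b=False, d=False, f=True, s=False;
  b=False, d=False, f=True, s=True;
  b=False, d=True, f=True, s=False;
  b=False, d=True, f=True, s=True;
  b=True, d=False, f=True, s=False;
  b=True, d=True, f=True, s=False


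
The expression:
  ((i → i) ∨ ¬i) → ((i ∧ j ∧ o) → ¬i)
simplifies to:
¬i ∨ ¬j ∨ ¬o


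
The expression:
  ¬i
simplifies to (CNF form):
¬i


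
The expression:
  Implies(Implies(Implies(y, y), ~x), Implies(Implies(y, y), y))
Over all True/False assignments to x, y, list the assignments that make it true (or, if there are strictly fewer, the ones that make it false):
is false only for:
  x=False, y=False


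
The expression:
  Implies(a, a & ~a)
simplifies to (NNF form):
~a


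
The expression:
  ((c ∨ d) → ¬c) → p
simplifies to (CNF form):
c ∨ p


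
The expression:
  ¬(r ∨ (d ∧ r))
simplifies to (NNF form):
¬r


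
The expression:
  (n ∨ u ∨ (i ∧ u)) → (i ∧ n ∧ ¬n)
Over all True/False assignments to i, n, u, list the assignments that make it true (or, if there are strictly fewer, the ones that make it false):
is true only for:
  i=False, n=False, u=False;
  i=True, n=False, u=False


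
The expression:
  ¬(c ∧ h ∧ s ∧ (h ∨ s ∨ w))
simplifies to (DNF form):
¬c ∨ ¬h ∨ ¬s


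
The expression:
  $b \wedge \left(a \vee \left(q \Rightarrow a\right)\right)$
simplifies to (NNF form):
$b \wedge \left(a \vee \neg q\right)$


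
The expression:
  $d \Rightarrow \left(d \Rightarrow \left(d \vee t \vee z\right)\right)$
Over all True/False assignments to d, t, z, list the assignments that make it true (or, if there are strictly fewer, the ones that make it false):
is always true.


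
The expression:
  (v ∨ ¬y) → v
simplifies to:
v ∨ y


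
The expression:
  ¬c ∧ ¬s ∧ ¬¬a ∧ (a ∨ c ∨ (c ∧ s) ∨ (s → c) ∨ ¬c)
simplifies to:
a ∧ ¬c ∧ ¬s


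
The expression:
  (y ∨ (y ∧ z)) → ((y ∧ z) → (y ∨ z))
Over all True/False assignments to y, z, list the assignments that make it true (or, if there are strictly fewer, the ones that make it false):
is always true.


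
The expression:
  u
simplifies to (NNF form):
u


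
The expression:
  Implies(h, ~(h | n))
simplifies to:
~h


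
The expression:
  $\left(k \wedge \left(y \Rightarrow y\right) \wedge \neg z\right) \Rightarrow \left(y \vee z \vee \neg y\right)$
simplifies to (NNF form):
$\text{True}$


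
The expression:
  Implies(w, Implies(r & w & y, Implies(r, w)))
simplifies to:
True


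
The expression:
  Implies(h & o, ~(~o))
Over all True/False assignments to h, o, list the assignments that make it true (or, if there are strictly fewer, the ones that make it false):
is always true.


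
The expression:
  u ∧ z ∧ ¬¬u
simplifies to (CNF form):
u ∧ z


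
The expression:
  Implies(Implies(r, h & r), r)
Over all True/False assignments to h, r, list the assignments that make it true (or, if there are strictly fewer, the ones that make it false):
is true only for:
  h=False, r=True;
  h=True, r=True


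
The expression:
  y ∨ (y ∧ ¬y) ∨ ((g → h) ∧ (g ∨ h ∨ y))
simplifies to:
h ∨ y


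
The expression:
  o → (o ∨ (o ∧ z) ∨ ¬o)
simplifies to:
True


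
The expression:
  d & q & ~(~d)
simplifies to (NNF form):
d & q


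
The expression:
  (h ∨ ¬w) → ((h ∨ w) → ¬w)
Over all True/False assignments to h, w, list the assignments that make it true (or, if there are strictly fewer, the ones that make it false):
is false only for:
  h=True, w=True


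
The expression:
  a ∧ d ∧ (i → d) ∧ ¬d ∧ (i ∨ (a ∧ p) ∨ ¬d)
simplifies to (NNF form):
False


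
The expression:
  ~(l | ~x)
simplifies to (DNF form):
x & ~l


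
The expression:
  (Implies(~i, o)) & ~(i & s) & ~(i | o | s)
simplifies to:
False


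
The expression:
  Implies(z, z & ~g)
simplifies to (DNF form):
~g | ~z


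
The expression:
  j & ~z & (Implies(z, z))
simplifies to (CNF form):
j & ~z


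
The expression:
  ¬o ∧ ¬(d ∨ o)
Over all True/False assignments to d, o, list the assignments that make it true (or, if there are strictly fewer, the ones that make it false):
is true only for:
  d=False, o=False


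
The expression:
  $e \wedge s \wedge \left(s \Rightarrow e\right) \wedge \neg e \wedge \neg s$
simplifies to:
$\text{False}$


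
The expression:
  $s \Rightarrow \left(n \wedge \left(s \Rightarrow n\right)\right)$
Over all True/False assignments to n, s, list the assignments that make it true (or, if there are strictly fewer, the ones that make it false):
is false only for:
  n=False, s=True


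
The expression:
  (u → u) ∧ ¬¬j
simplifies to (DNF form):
j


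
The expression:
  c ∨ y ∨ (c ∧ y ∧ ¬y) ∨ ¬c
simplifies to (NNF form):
True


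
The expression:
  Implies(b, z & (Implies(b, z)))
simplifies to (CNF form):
z | ~b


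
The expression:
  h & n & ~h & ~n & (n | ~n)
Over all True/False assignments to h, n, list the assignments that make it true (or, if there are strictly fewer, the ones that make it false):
is never true.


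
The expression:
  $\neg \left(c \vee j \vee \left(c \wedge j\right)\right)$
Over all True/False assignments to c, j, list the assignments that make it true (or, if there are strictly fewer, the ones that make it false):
is true only for:
  c=False, j=False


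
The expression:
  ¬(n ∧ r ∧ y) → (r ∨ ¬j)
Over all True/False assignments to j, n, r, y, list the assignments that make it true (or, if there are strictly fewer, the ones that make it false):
is false only for:
  j=True, n=False, r=False, y=False;
  j=True, n=False, r=False, y=True;
  j=True, n=True, r=False, y=False;
  j=True, n=True, r=False, y=True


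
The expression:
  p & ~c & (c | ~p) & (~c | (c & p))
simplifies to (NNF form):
False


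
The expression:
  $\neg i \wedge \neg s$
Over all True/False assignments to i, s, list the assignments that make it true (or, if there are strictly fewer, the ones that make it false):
is true only for:
  i=False, s=False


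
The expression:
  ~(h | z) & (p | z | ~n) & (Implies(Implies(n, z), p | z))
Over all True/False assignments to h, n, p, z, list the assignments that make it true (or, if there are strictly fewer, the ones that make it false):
is true only for:
  h=False, n=False, p=True, z=False;
  h=False, n=True, p=True, z=False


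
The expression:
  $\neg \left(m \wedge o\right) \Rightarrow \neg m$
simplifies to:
$o \vee \neg m$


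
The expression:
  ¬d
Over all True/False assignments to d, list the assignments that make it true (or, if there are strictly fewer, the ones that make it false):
is true only for:
  d=False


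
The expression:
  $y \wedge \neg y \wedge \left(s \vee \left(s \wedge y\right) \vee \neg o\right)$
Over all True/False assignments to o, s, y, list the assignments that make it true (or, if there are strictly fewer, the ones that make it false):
is never true.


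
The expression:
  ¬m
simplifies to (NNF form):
¬m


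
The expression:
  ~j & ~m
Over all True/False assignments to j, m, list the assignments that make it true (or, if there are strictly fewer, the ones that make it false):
is true only for:
  j=False, m=False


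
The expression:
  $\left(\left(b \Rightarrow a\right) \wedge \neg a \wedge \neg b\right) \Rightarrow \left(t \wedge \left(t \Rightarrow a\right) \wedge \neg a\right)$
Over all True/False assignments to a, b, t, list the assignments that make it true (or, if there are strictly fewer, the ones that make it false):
is false only for:
  a=False, b=False, t=False;
  a=False, b=False, t=True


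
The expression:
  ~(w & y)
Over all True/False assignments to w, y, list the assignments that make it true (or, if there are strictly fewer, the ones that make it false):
is false only for:
  w=True, y=True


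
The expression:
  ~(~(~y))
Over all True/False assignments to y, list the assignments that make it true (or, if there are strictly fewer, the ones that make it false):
is true only for:
  y=False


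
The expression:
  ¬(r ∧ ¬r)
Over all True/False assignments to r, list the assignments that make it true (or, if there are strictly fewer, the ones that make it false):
is always true.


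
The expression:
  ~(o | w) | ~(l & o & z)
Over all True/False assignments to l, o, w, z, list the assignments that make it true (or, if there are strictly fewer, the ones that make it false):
is false only for:
  l=True, o=True, w=False, z=True;
  l=True, o=True, w=True, z=True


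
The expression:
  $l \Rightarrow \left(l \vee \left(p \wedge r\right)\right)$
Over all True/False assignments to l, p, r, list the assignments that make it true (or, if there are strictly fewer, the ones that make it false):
is always true.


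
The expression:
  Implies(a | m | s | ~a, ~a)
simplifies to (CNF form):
~a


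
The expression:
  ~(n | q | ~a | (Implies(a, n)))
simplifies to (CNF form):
a & ~n & ~q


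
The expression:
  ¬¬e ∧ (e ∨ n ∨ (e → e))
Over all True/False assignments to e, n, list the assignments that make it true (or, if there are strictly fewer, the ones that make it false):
is true only for:
  e=True, n=False;
  e=True, n=True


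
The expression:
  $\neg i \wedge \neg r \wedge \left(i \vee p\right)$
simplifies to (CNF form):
$p \wedge \neg i \wedge \neg r$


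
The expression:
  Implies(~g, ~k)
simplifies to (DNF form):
g | ~k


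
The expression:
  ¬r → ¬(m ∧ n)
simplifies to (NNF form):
r ∨ ¬m ∨ ¬n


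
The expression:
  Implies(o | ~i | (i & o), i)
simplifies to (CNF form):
i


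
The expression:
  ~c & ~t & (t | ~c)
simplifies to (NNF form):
~c & ~t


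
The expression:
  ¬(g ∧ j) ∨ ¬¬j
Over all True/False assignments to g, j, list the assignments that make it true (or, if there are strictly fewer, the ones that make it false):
is always true.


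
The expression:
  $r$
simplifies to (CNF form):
$r$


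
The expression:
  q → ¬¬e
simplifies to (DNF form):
e ∨ ¬q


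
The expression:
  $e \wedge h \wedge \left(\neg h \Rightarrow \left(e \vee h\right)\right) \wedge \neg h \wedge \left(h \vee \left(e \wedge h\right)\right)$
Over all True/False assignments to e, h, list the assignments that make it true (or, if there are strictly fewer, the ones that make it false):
is never true.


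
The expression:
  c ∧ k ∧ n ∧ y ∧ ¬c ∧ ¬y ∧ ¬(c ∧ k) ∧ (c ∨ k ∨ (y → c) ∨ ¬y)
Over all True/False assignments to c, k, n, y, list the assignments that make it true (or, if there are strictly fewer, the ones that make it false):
is never true.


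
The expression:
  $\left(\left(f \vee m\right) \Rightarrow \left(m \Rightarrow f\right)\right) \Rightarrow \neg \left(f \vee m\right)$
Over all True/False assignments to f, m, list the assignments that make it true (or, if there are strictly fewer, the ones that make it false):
is true only for:
  f=False, m=False;
  f=False, m=True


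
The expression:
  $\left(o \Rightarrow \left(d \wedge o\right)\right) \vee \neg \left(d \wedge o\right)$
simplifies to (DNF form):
$\text{True}$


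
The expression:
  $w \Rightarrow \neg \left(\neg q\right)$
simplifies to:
$q \vee \neg w$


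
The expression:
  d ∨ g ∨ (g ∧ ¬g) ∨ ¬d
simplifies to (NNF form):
True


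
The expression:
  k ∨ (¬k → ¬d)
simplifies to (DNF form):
k ∨ ¬d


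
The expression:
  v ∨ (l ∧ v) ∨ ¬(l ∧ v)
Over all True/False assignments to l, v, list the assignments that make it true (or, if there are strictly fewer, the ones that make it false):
is always true.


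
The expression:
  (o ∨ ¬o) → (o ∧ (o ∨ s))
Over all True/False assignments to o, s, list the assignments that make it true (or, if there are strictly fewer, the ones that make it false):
is true only for:
  o=True, s=False;
  o=True, s=True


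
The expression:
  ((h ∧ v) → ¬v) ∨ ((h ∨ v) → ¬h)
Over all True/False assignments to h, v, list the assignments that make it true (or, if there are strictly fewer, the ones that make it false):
is false only for:
  h=True, v=True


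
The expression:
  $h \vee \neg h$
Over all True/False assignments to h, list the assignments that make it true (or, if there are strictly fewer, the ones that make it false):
is always true.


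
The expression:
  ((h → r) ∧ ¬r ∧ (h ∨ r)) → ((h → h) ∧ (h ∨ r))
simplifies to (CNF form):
True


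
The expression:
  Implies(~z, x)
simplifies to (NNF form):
x | z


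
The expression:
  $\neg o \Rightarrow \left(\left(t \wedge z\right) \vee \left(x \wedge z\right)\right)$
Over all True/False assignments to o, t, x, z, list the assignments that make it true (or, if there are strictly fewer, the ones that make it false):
is false only for:
  o=False, t=False, x=False, z=False;
  o=False, t=False, x=False, z=True;
  o=False, t=False, x=True, z=False;
  o=False, t=True, x=False, z=False;
  o=False, t=True, x=True, z=False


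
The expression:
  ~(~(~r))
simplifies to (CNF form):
~r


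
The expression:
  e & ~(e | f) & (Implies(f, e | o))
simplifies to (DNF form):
False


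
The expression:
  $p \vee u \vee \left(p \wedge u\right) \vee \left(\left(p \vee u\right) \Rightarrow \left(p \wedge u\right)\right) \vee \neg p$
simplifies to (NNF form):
$\text{True}$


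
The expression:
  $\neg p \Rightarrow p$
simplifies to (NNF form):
$p$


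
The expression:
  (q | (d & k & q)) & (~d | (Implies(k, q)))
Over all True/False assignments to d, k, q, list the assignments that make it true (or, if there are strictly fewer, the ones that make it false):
is true only for:
  d=False, k=False, q=True;
  d=False, k=True, q=True;
  d=True, k=False, q=True;
  d=True, k=True, q=True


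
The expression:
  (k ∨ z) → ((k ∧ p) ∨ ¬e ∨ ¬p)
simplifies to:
k ∨ ¬e ∨ ¬p ∨ ¬z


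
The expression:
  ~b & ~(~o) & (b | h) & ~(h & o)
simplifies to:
False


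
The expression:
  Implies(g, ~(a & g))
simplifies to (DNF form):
~a | ~g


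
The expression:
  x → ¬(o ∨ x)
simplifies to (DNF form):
¬x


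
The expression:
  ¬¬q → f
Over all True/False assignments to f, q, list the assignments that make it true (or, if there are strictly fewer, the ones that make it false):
is false only for:
  f=False, q=True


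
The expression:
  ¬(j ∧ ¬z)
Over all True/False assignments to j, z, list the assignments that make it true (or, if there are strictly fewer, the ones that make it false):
is false only for:
  j=True, z=False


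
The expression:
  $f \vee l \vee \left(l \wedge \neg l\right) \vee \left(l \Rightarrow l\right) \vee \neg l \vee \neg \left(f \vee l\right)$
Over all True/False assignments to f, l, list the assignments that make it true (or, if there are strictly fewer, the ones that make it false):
is always true.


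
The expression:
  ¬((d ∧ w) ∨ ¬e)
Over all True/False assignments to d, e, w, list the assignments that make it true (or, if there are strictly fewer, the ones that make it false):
is true only for:
  d=False, e=True, w=False;
  d=False, e=True, w=True;
  d=True, e=True, w=False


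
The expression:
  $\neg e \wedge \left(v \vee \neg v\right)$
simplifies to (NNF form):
$\neg e$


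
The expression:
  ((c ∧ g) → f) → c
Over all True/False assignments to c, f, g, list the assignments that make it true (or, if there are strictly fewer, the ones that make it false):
is true only for:
  c=True, f=False, g=False;
  c=True, f=False, g=True;
  c=True, f=True, g=False;
  c=True, f=True, g=True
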